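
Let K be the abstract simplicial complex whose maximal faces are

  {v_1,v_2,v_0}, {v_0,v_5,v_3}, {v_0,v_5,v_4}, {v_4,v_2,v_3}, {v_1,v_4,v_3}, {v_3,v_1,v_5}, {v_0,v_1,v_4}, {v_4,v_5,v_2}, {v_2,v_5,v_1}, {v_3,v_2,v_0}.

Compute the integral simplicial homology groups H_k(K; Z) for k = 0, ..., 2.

Order the vertices as v_0 < v_1 < v_2 < v_3 < v_4 < v_5. Listing each simplex with vertices in this order, K has dimension 2 with simplices:

  0-simplices (6): [v_0], [v_1], [v_2], [v_3], [v_4], [v_5]
  1-simplices (15): (15 of them)
  2-simplices (10): [v_0,v_1,v_2], [v_0,v_1,v_4], [v_0,v_2,v_3], [v_0,v_3,v_5], [v_0,v_4,v_5], [v_1,v_2,v_5], [v_1,v_3,v_4], [v_1,v_3,v_5], [v_2,v_3,v_4], [v_2,v_4,v_5]

giving chain groups C_0 ≅ Z^6, C_1 ≅ Z^15, C_2 ≅ Z^10.

Boundary ∂_1: C_1 → C_0 is given by ∂[p,q] = [q] − [p].
This gives a 6×15 integer matrix of rank 5; reducing to Smith normal form yields diagonal entries (1,1,1,1,1).

Boundary ∂_2: C_2 → C_1 maps a triangle to the signed sum of its edges. For instance
  ∂[v_0,v_1,v_2] = [v_1,v_2] − [v_0,v_2] + [v_0,v_1],
  ∂[v_1,v_3,v_4] = [v_3,v_4] − [v_1,v_4] + [v_1,v_3].
The 15×10 boundary matrix has rank 10 and Smith normal form diag(1,1,1,1,1,1,1,1,1,2).

Reading off H_k = ker ∂_k / im ∂_{k+1}:

  H_0: rank C_0 − rank ∂_1 = 6 − 5 = 1, and the invariant factors of ∂_1 are all 1, so H_0 ≅ Z.
  H_1: rank ker ∂_1 − rank ∂_2 = (15 − 5) − 10 = 0, and ∂_2 has invariant factor 2 > 1, so H_1 ≅ Z/2.
  H_2: rank ker ∂_2 − rank ∂_3 = (10 − 10) − 0 = 0, and there is no ∂_3, so H_2 ≅ 0.

H_0 = Z,  H_1 = Z/2,  H_2 = 0.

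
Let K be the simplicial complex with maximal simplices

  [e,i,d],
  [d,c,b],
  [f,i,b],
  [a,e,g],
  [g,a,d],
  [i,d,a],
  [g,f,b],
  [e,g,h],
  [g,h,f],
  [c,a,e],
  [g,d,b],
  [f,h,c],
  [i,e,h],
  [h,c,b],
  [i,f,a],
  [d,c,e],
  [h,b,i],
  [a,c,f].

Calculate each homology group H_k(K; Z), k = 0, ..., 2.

H_0 = Z,  H_1 = Z ⊕ Z/2Z,  H_2 = 0.

Take the total order a < b < c < d < e < f < g < h < i on the vertex set. Then K (dimension 2) consists of the simplices:

  0-simplices (9): a, b, c, d, e, f, g, h, i
  1-simplices (27): ac, ad, ae, af, ag, ai, bc, bd, bf, bg, bh, bi, cd, ce, cf, ch, de, dg, di, eg, eh, ei, fg, fh, fi, gh, hi
  2-simplices (18): ace, acf, adg, adi, aeg, afi, bcd, bch, bdg, bfg, bfi, bhi, cde, cfh, dei, egh, ehi, fgh

so the chain groups are C_0 ≅ Z^9, C_1 ≅ Z^27, C_2 ≅ Z^18.

The boundary map ∂_1: C_1 → C_0 is given by ∂[p,q] = [q] − [p].
This gives a 9×27 integer matrix of rank 8; reducing to Smith normal form yields diagonal entries (1,1,1,1,1,1,1,1).

Boundary ∂_2: C_2 → C_1 acts by ∂[p,q,r] = [q,r] − [p,r] + [p,q]. For instance
  ∂egh = gh − eh + eg,
  ∂aeg = eg − ag + ae.
The resulting 27×18 matrix has rank 18, and its Smith normal form has invariant factors (1,1,1,1,1,1,1,1,1,1,1,1,1,1,1,1,1,2).

From H_k ≅ ker(∂_k) / im(∂_{k+1}) we obtain:

  H_0: rank C_0 − rank ∂_1 = 9 − 8 = 1, and the invariant factors of ∂_1 are all 1, so H_0 ≅ Z.
  H_1: rank ker ∂_1 − rank ∂_2 = (27 − 8) − 18 = 1, and ∂_2 has invariant factor 2 > 1, so H_1 ≅ Z ⊕ Z/2Z.
  H_2: rank ker ∂_2 − rank ∂_3 = (18 − 18) − 0 = 0, and there is no ∂_3, so H_2 ≅ 0.

As a check, the Euler characteristic is 9 − 27 + 18 = 0, which agrees with 1 − 1 + 0 = 0.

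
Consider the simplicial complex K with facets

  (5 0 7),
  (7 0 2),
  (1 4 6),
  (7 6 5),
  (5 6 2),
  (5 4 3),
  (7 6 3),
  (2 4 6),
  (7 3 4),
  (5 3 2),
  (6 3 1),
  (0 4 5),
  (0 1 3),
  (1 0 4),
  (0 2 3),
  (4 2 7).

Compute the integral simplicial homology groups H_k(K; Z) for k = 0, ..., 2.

Fix the vertex order 0 < 1 < 2 < 3 < 4 < 5 < 6 < 7 and write every simplex with vertices in increasing order. Then dim K = 2 and the simplices of K are:

  0-simplices (8): [0], [1], [2], [3], [4], [5], [6], [7]
  1-simplices (24): (24 of them)
  2-simplices (16): [0,1,3], [0,1,4], [0,2,3], [0,2,7], [0,4,5], [0,5,7], [1,3,6], [1,4,6], [2,3,5], [2,4,6], [2,4,7], [2,5,6], [3,4,5], [3,4,7], [3,6,7], [5,6,7]

Hence C_0 ≅ Z^8, C_1 ≅ Z^24, C_2 ≅ Z^16.

∂_1: C_1 → C_0 maps an edge to its endpoints' difference, ∂[p,q] = q − p.
The 8×24 boundary matrix has rank 7 and Smith normal form diag(1,1,1,1,1,1,1).

The boundary map ∂_2: C_2 → C_1 acts by ∂[p,q,r] = [q,r] − [p,r] + [p,q]. For instance
  ∂[3,4,7] = [4,7] − [3,7] + [3,4],
  ∂[1,4,6] = [4,6] − [1,6] + [1,4].
As a 24×16 matrix over Z this has rank 15, with invariant factors (1,1,1,1,1,1,1,1,1,1,1,1,1,1,1).

Computing H_k = (kernel of ∂_k) / (image of ∂_{k+1}):

  H_0: rank C_0 − rank ∂_1 = 8 − 7 = 1, and the invariant factors of ∂_1 are all 1, so H_0 ≅ Z.
  H_1: rank ker ∂_1 − rank ∂_2 = (24 − 7) − 15 = 2, and the invariant factors of ∂_2 are all 1, so H_1 ≅ Z^2.
  H_2: rank ker ∂_2 − rank ∂_3 = (16 − 15) − 0 = 1, and there is no ∂_3, so H_2 ≅ Z.

As a check, the Euler characteristic is 8 − 24 + 16 = 0, which agrees with 1 − 2 + 1 = 0.
(K is a triangulation of the torus T^2.)

H_0 = Z,  H_1 = Z^2,  H_2 = Z.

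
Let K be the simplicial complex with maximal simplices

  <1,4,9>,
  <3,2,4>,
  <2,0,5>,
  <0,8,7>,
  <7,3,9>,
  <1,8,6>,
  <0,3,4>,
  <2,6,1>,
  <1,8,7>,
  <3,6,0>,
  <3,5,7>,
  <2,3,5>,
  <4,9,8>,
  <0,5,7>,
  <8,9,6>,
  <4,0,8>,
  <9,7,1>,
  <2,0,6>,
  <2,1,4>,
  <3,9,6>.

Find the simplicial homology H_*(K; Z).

H_0 ≅ Z,  H_1 ≅ Z ⊕ Z/2,  H_2 = 0.

Order the vertices as 0 < 1 < 2 < 3 < 4 < 5 < 6 < 7 < 8 < 9. Listing each simplex with vertices in this order, K has dimension 2 with simplices:

  0-simplices (10): [0], [1], [2], [3], [4], [5], [6], [7], [8], [9]
  1-simplices (30): (30 of them)
  2-simplices (20): (20 of them)

giving chain groups C_0 ≅ Z^10, C_1 ≅ Z^30, C_2 ≅ Z^20.

The boundary map ∂_1: C_1 → C_0 is given by ∂[p,q] = [q] − [p]. For instance
  ∂[0,8] = [8] − [0].
As a 10×30 matrix over Z this has rank 9, with invariant factors (1,1,1,1,1,1,1,1,1).

∂_2: C_2 → C_1 acts by ∂[p,q,r] = [q,r] − [p,r] + [p,q]. For instance
  ∂[1,7,9] = [7,9] − [1,9] + [1,7],
  ∂[0,2,6] = [2,6] − [0,6] + [0,2].
This gives a 30×20 integer matrix of rank 20; reducing to Smith normal form yields diagonal entries (1,1,1,1,1,1,1,1,1,1,1,1,1,1,1,1,1,1,1,2).

Reading off H_k = ker ∂_k / im ∂_{k+1}:

  H_0: rank C_0 − rank ∂_1 = 10 − 9 = 1, and the invariant factors of ∂_1 are all 1, so H_0 = Z.
  H_1: rank ker ∂_1 − rank ∂_2 = (30 − 9) − 20 = 1, and ∂_2 has invariant factor 2 > 1, so H_1 = Z ⊕ Z/2.
  H_2: rank ker ∂_2 − rank ∂_3 = (20 − 20) − 0 = 0, and there is no ∂_3, so H_2 = 0.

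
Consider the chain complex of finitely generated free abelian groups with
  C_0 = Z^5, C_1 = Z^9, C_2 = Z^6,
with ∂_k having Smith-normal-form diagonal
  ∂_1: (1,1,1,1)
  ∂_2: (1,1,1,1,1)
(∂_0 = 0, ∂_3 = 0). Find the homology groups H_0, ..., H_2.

H_0 ≅ Z,  H_1 = 0,  H_2 ≅ Z.

H_0: b_0 = 5 − 0 − 4 = 1; torsion from ∂_1 factors > 1: none. So H_0 ≅ Z.
H_1: b_1 = 9 − 4 − 5 = 0; torsion from ∂_2 factors > 1: none. So H_1 ≅ 0.
H_2: b_2 = 6 − 5 − 0 = 1; torsion from ∂_3 factors > 1: none. So H_2 ≅ Z.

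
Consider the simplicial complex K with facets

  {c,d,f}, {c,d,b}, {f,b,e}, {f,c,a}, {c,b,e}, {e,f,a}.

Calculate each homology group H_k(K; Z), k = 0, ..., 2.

We work with the vertex ordering a < b < c < d < e < f. The simplices of K, each written with vertices in increasing order, are:

  0-simplices (6): a, b, c, d, e, f
  1-simplices (12): ac, ae, af, bc, bd, be, bf, cd, ce, cf, df, ef
  2-simplices (6): acf, aef, bcd, bce, bef, cdf

Hence C_0 ≅ Z^6, C_1 ≅ Z^12, C_2 ≅ Z^6.

∂_1: C_1 → C_0 maps an edge to its endpoints' difference, ∂[p,q] = q − p. For instance
  ∂be = e − b.
This gives a 6×12 integer matrix of rank 5; reducing to Smith normal form yields diagonal entries (1,1,1,1,1).

∂_2: C_2 → C_1 maps a triangle to the signed sum of its edges. For instance
  ∂acf = cf − af + ac,
  ∂bef = ef − bf + be.
As a 12×6 matrix over Z this has rank 6, with invariant factors (1,1,1,1,1,1).

Computing H_k = (kernel of ∂_k) / (image of ∂_{k+1}):

  H_0: rank C_0 − rank ∂_1 = 6 − 5 = 1, and the invariant factors of ∂_1 are all 1, so H_0 = Z.
  H_1: rank ker ∂_1 − rank ∂_2 = (12 − 5) − 6 = 1, and the invariant factors of ∂_2 are all 1, so H_1 = Z.
  H_2: rank ker ∂_2 − rank ∂_3 = (6 − 6) − 0 = 0, and there is no ∂_3, so H_2 = 0.

(K is a triangulation of the cylinder S^1 x I.)

H_0 = Z,  H_1 = Z,  H_2 = 0.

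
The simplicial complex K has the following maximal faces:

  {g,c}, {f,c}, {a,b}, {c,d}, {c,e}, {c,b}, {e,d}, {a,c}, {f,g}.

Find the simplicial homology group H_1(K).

Order the vertices as a < b < c < d < e < f < g. Listing each simplex with vertices in this order, K has dimension 1 with simplices:

  0-simplices (7): a, b, c, d, e, f, g
  1-simplices (9): ab, ac, bc, cd, ce, cf, cg, de, fg

Hence C_0 ≅ Z^7, C_1 ≅ Z^9.

Boundary ∂_1: C_1 → C_0 is given by ∂[p,q] = [q] − [p]. For instance
  ∂cg = g − c.
As a 7×9 matrix over Z this has rank 6, with invariant factors (1,1,1,1,1,1).

Reading off H_k = ker ∂_k / im ∂_{k+1}:

  H_1: rank ker ∂_1 − rank ∂_2 = (9 − 6) − 0 = 3, and there is no ∂_2, so H_1 ≅ Z^3.

H_1 ≅ Z^3.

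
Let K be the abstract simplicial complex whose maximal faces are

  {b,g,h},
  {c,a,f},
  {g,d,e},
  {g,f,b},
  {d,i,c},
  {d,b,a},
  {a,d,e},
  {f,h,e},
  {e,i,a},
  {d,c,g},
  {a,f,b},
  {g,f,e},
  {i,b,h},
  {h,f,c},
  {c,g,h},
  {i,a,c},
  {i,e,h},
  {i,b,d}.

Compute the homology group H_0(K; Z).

Order the vertices as a < b < c < d < e < f < g < h < i. Listing each simplex with vertices in this order, K has dimension 2 with simplices:

  0-simplices (9): a, b, c, d, e, f, g, h, i
  1-simplices (27): ab, ac, ad, ae, af, ai, bd, bf, bg, bh, bi, cd, cf, cg, ch, ci, de, dg, di, ef, eg, eh, ei, fg, fh, gh, hi
  2-simplices (18): abd, abf, acf, aci, ade, aei, bdi, bfg, bgh, bhi, cdg, cdi, cfh, cgh, deg, efg, efh, ehi

giving chain groups C_0 ≅ Z^9, C_1 ≅ Z^27, C_2 ≅ Z^18.

Boundary ∂_1: C_1 → C_0 is given by ∂[p,q] = [q] − [p].
The resulting 9×27 matrix has rank 8, and its Smith normal form has invariant factors (1,1,1,1,1,1,1,1).

The boundary map ∂_2: C_2 → C_1 acts by ∂[p,q,r] = [q,r] − [p,r] + [p,q]. For instance
  ∂abd = bd − ad + ab,
  ∂ehi = hi − ei + eh.
This gives a 27×18 integer matrix of rank 18; reducing to Smith normal form yields diagonal entries (1,1,1,1,1,1,1,1,1,1,1,1,1,1,1,1,1,2).

Reading off H_k = ker ∂_k / im ∂_{k+1}:

  H_0: rank C_0 − rank ∂_1 = 9 − 8 = 1, and the invariant factors of ∂_1 are all 1, so H_0 = Z.

H_0 = Z.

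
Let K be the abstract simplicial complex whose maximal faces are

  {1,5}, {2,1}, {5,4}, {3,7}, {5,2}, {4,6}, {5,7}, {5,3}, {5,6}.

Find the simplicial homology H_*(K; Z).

We work with the vertex ordering 1 < 2 < 3 < 4 < 5 < 6 < 7. The simplices of K, each written with vertices in increasing order, are:

  0-simplices (7): [1], [2], [3], [4], [5], [6], [7]
  1-simplices (9): [1,2], [1,5], [2,5], [3,5], [3,7], [4,5], [4,6], [5,6], [5,7]

Hence C_0 ≅ Z^7, C_1 ≅ Z^9.

∂_1: C_1 → C_0 is given by ∂[p,q] = [q] − [p]. For instance
  ∂[5,6] = [6] − [5].
The resulting 7×9 matrix has rank 6, and its Smith normal form has invariant factors (1,1,1,1,1,1).

Reading off H_k = ker ∂_k / im ∂_{k+1}:

  H_0: rank C_0 − rank ∂_1 = 7 − 6 = 1, and the invariant factors of ∂_1 are all 1, so H_0 = Z.
  H_1: rank ker ∂_1 − rank ∂_2 = (9 − 6) − 0 = 3, and there is no ∂_2, so H_1 = Z^3.

As a check, the Euler characteristic is 7 − 9 = -2, which agrees with 1 − 3 = -2.

H_0 ≅ Z,  H_1 ≅ Z^3.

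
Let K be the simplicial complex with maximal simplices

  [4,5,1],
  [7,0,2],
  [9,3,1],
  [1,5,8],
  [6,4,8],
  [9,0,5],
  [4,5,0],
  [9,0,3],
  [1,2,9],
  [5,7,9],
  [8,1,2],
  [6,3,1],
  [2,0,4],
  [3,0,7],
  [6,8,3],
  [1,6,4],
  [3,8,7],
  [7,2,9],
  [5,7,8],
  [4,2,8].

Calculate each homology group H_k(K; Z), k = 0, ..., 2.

H_0 ≅ Z,  H_1 ≅ Z ⊕ Z/2Z,  H_2 = 0.

Fix the vertex order 0 < 1 < 2 < 3 < 4 < 5 < 6 < 7 < 8 < 9 and write every simplex with vertices in increasing order. Then dim K = 2 and the simplices of K are:

  0-simplices (10): [0], [1], [2], [3], [4], [5], [6], [7], [8], [9]
  1-simplices (30): (30 of them)
  2-simplices (20): (20 of them)

Hence C_0 ≅ Z^10, C_1 ≅ Z^30, C_2 ≅ Z^20.

∂_1: C_1 → C_0 maps an edge to its endpoints' difference, ∂[p,q] = q − p.
The 10×30 boundary matrix has rank 9 and Smith normal form diag(1,1,1,1,1,1,1,1,1).

Boundary ∂_2: C_2 → C_1 sends each 2-simplex [p,q,r] to [q,r] − [p,r] + [p,q]. For instance
  ∂[0,3,9] = [3,9] − [0,9] + [0,3],
  ∂[2,4,8] = [4,8] − [2,8] + [2,4].
The 30×20 boundary matrix has rank 20 and Smith normal form diag(1,1,1,1,1,1,1,1,1,1,1,1,1,1,1,1,1,1,1,2).

Reading off H_k = ker ∂_k / im ∂_{k+1}:

  H_0: rank C_0 − rank ∂_1 = 10 − 9 = 1, and the invariant factors of ∂_1 are all 1, so H_0 ≅ Z.
  H_1: rank ker ∂_1 − rank ∂_2 = (30 − 9) − 20 = 1, and ∂_2 has invariant factor 2 > 1, so H_1 ≅ Z ⊕ Z/2Z.
  H_2: rank ker ∂_2 − rank ∂_3 = (20 − 20) − 0 = 0, and there is no ∂_3, so H_2 ≅ 0.

(K is a triangulation of the Klein bottle.)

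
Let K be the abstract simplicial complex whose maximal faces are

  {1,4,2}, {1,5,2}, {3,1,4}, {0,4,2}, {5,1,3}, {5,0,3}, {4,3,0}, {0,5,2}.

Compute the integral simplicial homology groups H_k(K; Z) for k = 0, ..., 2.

We work with the vertex ordering 0 < 1 < 2 < 3 < 4 < 5. The simplices of K, each written with vertices in increasing order, are:

  0-simplices (6): [0], [1], [2], [3], [4], [5]
  1-simplices (12): [0,2], [0,3], [0,4], [0,5], [1,2], [1,3], [1,4], [1,5], [2,4], [2,5], [3,4], [3,5]
  2-simplices (8): [0,2,4], [0,2,5], [0,3,4], [0,3,5], [1,2,4], [1,2,5], [1,3,4], [1,3,5]

so the chain groups are C_0 ≅ Z^6, C_1 ≅ Z^12, C_2 ≅ Z^8.

The boundary map ∂_1: C_1 → C_0 maps an edge to its endpoints' difference, ∂[p,q] = q − p. For instance
  ∂[1,4] = [4] − [1].
The 6×12 boundary matrix has rank 5 and Smith normal form diag(1,1,1,1,1).

Boundary ∂_2: C_2 → C_1 acts by ∂[p,q,r] = [q,r] − [p,r] + [p,q]. For instance
  ∂[1,3,5] = [3,5] − [1,5] + [1,3],
  ∂[1,3,4] = [3,4] − [1,4] + [1,3].
This gives a 12×8 integer matrix of rank 7; reducing to Smith normal form yields diagonal entries (1,1,1,1,1,1,1).

Computing H_k = (kernel of ∂_k) / (image of ∂_{k+1}):

  H_0: rank C_0 − rank ∂_1 = 6 − 5 = 1, and the invariant factors of ∂_1 are all 1, so H_0 ≅ Z.
  H_1: rank ker ∂_1 − rank ∂_2 = (12 − 5) − 7 = 0, and the invariant factors of ∂_2 are all 1, so H_1 ≅ 0.
  H_2: rank ker ∂_2 − rank ∂_3 = (8 − 7) − 0 = 1, and there is no ∂_3, so H_2 ≅ Z.

H_0 ≅ Z,  H_1 = 0,  H_2 ≅ Z.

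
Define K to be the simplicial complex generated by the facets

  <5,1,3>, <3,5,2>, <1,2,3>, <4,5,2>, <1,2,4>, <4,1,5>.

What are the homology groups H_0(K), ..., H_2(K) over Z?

K has 5 vertices, 9 edges, 6 triangles.
rank ∂_0 = 0, rank ∂_1 = 4 ⇒ b_0 = 5 − 0 − 4 = 1; all invariant factors of ∂_1 are 1 so no torsion. So H_0 ≅ Z.
rank ∂_1 = 4, rank ∂_2 = 5 ⇒ b_1 = 9 − 4 − 5 = 0; all invariant factors of ∂_2 are 1 so no torsion. So H_1 ≅ 0.
rank ∂_2 = 5, rank ∂_3 = 0 ⇒ b_2 = 6 − 5 − 0 = 1. So H_2 ≅ Z.

H_0 = Z,  H_1 = 0,  H_2 = Z.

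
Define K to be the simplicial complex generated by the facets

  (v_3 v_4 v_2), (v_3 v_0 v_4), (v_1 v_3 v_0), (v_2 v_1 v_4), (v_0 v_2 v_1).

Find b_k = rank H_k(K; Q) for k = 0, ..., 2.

Fix the vertex order v_0 < v_1 < v_2 < v_3 < v_4 and write every simplex with vertices in increasing order. Then dim K = 2 and the simplices of K are:

  0-simplices (5): [v_0], [v_1], [v_2], [v_3], [v_4]
  1-simplices (10): [v_0,v_1], [v_0,v_2], [v_0,v_3], [v_0,v_4], [v_1,v_2], [v_1,v_3], [v_1,v_4], [v_2,v_3], [v_2,v_4], [v_3,v_4]
  2-simplices (5): [v_0,v_1,v_2], [v_0,v_1,v_3], [v_0,v_3,v_4], [v_1,v_2,v_4], [v_2,v_3,v_4]

so the chain groups are C_0 ≅ Z^5, C_1 ≅ Z^10, C_2 ≅ Z^5.

The boundary map ∂_1: C_1 → C_0 sends each edge [p,q] (with p < q) to q − p. For instance
  ∂[v_1,v_3] = [v_3] − [v_1].
This gives a 5×10 integer matrix of rank 4; reducing to Smith normal form yields diagonal entries (1,1,1,1).

∂_2: C_2 → C_1 sends each 2-simplex [p,q,r] to [q,r] − [p,r] + [p,q]. For instance
  ∂[v_0,v_3,v_4] = [v_3,v_4] − [v_0,v_4] + [v_0,v_3],
  ∂[v_1,v_2,v_4] = [v_2,v_4] − [v_1,v_4] + [v_1,v_2].
This gives a 10×5 integer matrix of rank 5; reducing to Smith normal form yields diagonal entries (1,1,1,1,1).

Now H_k = ker ∂_k / im ∂_{k+1}, so:

  H_0: rank C_0 − rank ∂_1 = 5 − 4 = 1, and the invariant factors of ∂_1 are all 1, so H_0 = Z.
  H_1: rank ker ∂_1 − rank ∂_2 = (10 − 4) − 5 = 1, and the invariant factors of ∂_2 are all 1, so H_1 = Z.
  H_2: rank ker ∂_2 − rank ∂_3 = (5 − 5) − 0 = 0, and there is no ∂_3, so H_2 = 0.

(K is a triangulation of the Möbius band.)

Hence the Betti numbers are b_0 = 1, b_1 = 1, b_2 = 0.

b_0 = 1, b_1 = 1, b_2 = 0.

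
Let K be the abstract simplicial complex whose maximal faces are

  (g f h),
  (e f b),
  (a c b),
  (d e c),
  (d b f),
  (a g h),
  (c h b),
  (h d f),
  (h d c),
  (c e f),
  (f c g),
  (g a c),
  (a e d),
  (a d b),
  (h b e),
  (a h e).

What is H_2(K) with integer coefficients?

Take the total order a < b < c < d < e < f < g < h on the vertex set. Then K (dimension 2) consists of the simplices:

  0-simplices (8): a, b, c, d, e, f, g, h
  1-simplices (24): ab, ac, ad, ae, ag, ah, bc, bd, be, bf, bh, cd, ce, cf, cg, ch, de, df, dh, ef, eh, fg, fh, gh
  2-simplices (16): abc, abd, acg, ade, aeh, agh, bch, bdf, bef, beh, cde, cdh, cef, cfg, dfh, fgh

Hence C_0 ≅ Z^8, C_1 ≅ Z^24, C_2 ≅ Z^16.

The boundary map ∂_1: C_1 → C_0 maps an edge to its endpoints' difference, ∂[p,q] = q − p. For instance
  ∂eh = h − e.
The resulting 8×24 matrix has rank 7, and its Smith normal form has invariant factors (1,1,1,1,1,1,1).

The boundary map ∂_2: C_2 → C_1 acts by ∂[p,q,r] = [q,r] − [p,r] + [p,q]. For instance
  ∂acg = cg − ag + ac,
  ∂aeh = eh − ah + ae.
As a 24×16 matrix over Z this has rank 15, with invariant factors (1,1,1,1,1,1,1,1,1,1,1,1,1,1,1).

Now H_k = ker ∂_k / im ∂_{k+1}, so:

  H_2: rank ker ∂_2 − rank ∂_3 = (16 − 15) − 0 = 1, and there is no ∂_3, so H_2 = Z.

H_2 ≅ Z.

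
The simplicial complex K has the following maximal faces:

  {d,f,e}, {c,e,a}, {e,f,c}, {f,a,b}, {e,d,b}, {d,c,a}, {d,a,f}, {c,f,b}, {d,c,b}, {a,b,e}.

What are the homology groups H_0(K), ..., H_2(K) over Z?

H_0 ≅ Z,  H_1 ≅ Z/2,  H_2 = 0.

K has 6 vertices, 15 edges, 10 triangles.
rank ∂_0 = 0, rank ∂_1 = 5 ⇒ b_0 = 6 − 0 − 5 = 1; all invariant factors of ∂_1 are 1 so no torsion. So H_0 = Z.
rank ∂_1 = 5, rank ∂_2 = 10 ⇒ b_1 = 15 − 5 − 10 = 0; ∂_2 has invariant factor(s) [2] giving torsion. So H_1 = Z/2.
rank ∂_2 = 10, rank ∂_3 = 0 ⇒ b_2 = 10 − 10 − 0 = 0. So H_2 = 0.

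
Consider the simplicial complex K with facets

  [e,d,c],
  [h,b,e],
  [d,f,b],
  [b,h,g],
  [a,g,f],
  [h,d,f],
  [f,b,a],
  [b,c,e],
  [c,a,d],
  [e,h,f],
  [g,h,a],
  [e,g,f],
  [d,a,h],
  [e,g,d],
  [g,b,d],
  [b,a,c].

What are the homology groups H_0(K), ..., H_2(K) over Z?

We work with the vertex ordering a < b < c < d < e < f < g < h. The simplices of K, each written with vertices in increasing order, are:

  0-simplices (8): a, b, c, d, e, f, g, h
  1-simplices (24): ab, ac, ad, af, ag, ah, bc, bd, be, bf, bg, bh, cd, ce, de, df, dg, dh, ef, eg, eh, fg, fh, gh
  2-simplices (16): abc, abf, acd, adh, afg, agh, bce, bdf, bdg, beh, bgh, cde, deg, dfh, efg, efh

so the chain groups are C_0 ≅ Z^8, C_1 ≅ Z^24, C_2 ≅ Z^16.

The boundary map ∂_1: C_1 → C_0 maps an edge to its endpoints' difference, ∂[p,q] = q − p.
The resulting 8×24 matrix has rank 7, and its Smith normal form has invariant factors (1,1,1,1,1,1,1).

∂_2: C_2 → C_1 maps a triangle to the signed sum of its edges. For instance
  ∂beh = eh − bh + be,
  ∂afg = fg − ag + af.
This gives a 24×16 integer matrix of rank 15; reducing to Smith normal form yields diagonal entries (1,1,1,1,1,1,1,1,1,1,1,1,1,1,1).

Now H_k = ker ∂_k / im ∂_{k+1}, so:

  H_0: rank C_0 − rank ∂_1 = 8 − 7 = 1, and the invariant factors of ∂_1 are all 1, so H_0 = Z.
  H_1: rank ker ∂_1 − rank ∂_2 = (24 − 7) − 15 = 2, and the invariant factors of ∂_2 are all 1, so H_1 = Z^2.
  H_2: rank ker ∂_2 − rank ∂_3 = (16 − 15) − 0 = 1, and there is no ∂_3, so H_2 = Z.

(K is a triangulation of the torus T^2.)

H_0 = Z,  H_1 = Z^2,  H_2 = Z.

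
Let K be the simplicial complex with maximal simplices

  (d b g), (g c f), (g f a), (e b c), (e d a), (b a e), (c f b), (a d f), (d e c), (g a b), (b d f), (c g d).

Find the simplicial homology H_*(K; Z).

Fix the vertex order a < b < c < d < e < f < g and write every simplex with vertices in increasing order. Then dim K = 2 and the simplices of K are:

  0-simplices (7): a, b, c, d, e, f, g
  1-simplices (18): ab, ad, ae, af, ag, bc, bd, be, bf, bg, cd, ce, cf, cg, de, df, dg, fg
  2-simplices (12): abe, abg, ade, adf, afg, bce, bcf, bdf, bdg, cde, cdg, cfg

Hence C_0 ≅ Z^7, C_1 ≅ Z^18, C_2 ≅ Z^12.

∂_1: C_1 → C_0 sends each edge [p,q] (with p < q) to q − p.
As a 7×18 matrix over Z this has rank 6, with invariant factors (1,1,1,1,1,1).

Boundary ∂_2: C_2 → C_1 maps a triangle to the signed sum of its edges. For instance
  ∂bdg = dg − bg + bd,
  ∂cdg = dg − cg + cd.
The resulting 18×12 matrix has rank 12, and its Smith normal form has invariant factors (1,1,1,1,1,1,1,1,1,1,1,2).

From H_k ≅ ker(∂_k) / im(∂_{k+1}) we obtain:

  H_0: rank C_0 − rank ∂_1 = 7 − 6 = 1, and the invariant factors of ∂_1 are all 1, so H_0 = Z.
  H_1: rank ker ∂_1 − rank ∂_2 = (18 − 6) − 12 = 0, and ∂_2 has invariant factor 2 > 1, so H_1 = Z/2.
  H_2: rank ker ∂_2 − rank ∂_3 = (12 − 12) − 0 = 0, and there is no ∂_3, so H_2 = 0.

As a check, the Euler characteristic is 7 − 18 + 12 = 1, which agrees with 1 − 0 + 0 = 1.

H_0 = Z,  H_1 = Z/2,  H_2 = 0.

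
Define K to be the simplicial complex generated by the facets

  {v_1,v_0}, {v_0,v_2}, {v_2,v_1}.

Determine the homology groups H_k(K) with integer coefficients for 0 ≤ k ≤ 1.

Order the vertices as v_0 < v_1 < v_2. Listing each simplex with vertices in this order, K has dimension 1 with simplices:

  0-simplices (3): [v_0], [v_1], [v_2]
  1-simplices (3): [v_0,v_1], [v_0,v_2], [v_1,v_2]

giving chain groups C_0 ≅ Z^3, C_1 ≅ Z^3.

∂_1: C_1 → C_0 sends each edge [p,q] (with p < q) to q − p. For instance
  ∂[v_1,v_2] = [v_2] − [v_1].
This gives a 3×3 integer matrix of rank 2; reducing to Smith normal form yields diagonal entries (1,1).

Computing H_k = (kernel of ∂_k) / (image of ∂_{k+1}):

  H_0: rank C_0 − rank ∂_1 = 3 − 2 = 1, and the invariant factors of ∂_1 are all 1, so H_0 = Z.
  H_1: rank ker ∂_1 − rank ∂_2 = (3 − 2) − 0 = 1, and there is no ∂_2, so H_1 = Z.

H_0 = Z,  H_1 = Z.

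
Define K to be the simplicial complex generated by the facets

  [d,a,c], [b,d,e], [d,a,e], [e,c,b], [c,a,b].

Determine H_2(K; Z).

H_2 ≅ 0.

Fix the vertex order a < b < c < d < e and write every simplex with vertices in increasing order. Then dim K = 2 and the simplices of K are:

  0-simplices (5): a, b, c, d, e
  1-simplices (10): ab, ac, ad, ae, bc, bd, be, cd, ce, de
  2-simplices (5): abc, acd, ade, bce, bde

so the chain groups are C_0 ≅ Z^5, C_1 ≅ Z^10, C_2 ≅ Z^5.

∂_1: C_1 → C_0 sends each edge [p,q] (with p < q) to q − p.
As a 5×10 matrix over Z this has rank 4, with invariant factors (1,1,1,1).

Boundary ∂_2: C_2 → C_1 maps a triangle to the signed sum of its edges. For instance
  ∂bde = de − be + bd,
  ∂ade = de − ae + ad.
As a 10×5 matrix over Z this has rank 5, with invariant factors (1,1,1,1,1).

From H_k ≅ ker(∂_k) / im(∂_{k+1}) we obtain:

  H_2: rank ker ∂_2 − rank ∂_3 = (5 − 5) − 0 = 0, and there is no ∂_3, so H_2 = 0.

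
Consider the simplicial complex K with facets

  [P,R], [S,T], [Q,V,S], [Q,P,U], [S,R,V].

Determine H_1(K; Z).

K has 7 vertices, 10 edges, 3 triangles.
rank ∂_1 = 6, rank ∂_2 = 3 ⇒ b_1 = 10 − 6 − 3 = 1; all invariant factors of ∂_2 are 1 so no torsion. So H_1 ≅ Z.

H_1 = Z.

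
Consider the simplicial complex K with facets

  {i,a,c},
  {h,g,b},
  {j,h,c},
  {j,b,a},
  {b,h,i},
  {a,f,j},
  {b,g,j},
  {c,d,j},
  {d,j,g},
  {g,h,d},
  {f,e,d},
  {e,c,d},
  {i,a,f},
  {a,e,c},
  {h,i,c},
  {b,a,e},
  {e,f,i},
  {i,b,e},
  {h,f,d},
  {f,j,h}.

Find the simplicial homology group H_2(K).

H_2 ≅ 0.

Fix the vertex order a < b < c < d < e < f < g < h < i < j and write every simplex with vertices in increasing order. Then dim K = 2 and the simplices of K are:

  0-simplices (10): a, b, c, d, e, f, g, h, i, j
  1-simplices (30): ab, ac, ae, af, ai, aj, be, bg, bh, bi, bj, cd, ce, ch, ci, cj, de, df, dg, dh, dj, ef, ei, fh, fi, fj, gh, gj, hi, hj
  2-simplices (20): abe, abj, ace, aci, afi, afj, bei, bgh, bgj, bhi, cde, cdj, chi, chj, def, dfh, dgh, dgj, efi, fhj

Hence C_0 ≅ Z^10, C_1 ≅ Z^30, C_2 ≅ Z^20.

Boundary ∂_1: C_1 → C_0 maps an edge to its endpoints' difference, ∂[p,q] = q − p.
As a 10×30 matrix over Z this has rank 9, with invariant factors (1,1,1,1,1,1,1,1,1).

The boundary map ∂_2: C_2 → C_1 sends each 2-simplex [p,q,r] to [q,r] − [p,r] + [p,q]. For instance
  ∂chi = hi − ci + ch,
  ∂dgj = gj − dj + dg.
The resulting 30×20 matrix has rank 20, and its Smith normal form has invariant factors (1,1,1,1,1,1,1,1,1,1,1,1,1,1,1,1,1,1,1,2).

From H_k ≅ ker(∂_k) / im(∂_{k+1}) we obtain:

  H_2: rank ker ∂_2 − rank ∂_3 = (20 − 20) − 0 = 0, and there is no ∂_3, so H_2 ≅ 0.

(K is a triangulation of the Klein bottle.)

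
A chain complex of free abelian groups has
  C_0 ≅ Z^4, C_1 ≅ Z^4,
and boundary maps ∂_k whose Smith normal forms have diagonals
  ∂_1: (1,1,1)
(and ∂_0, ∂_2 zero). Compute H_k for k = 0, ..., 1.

H_0 = Z,  H_1 = Z.

H_0: b_0 = 4 − 0 − 3 = 1; torsion from ∂_1 factors > 1: none. So H_0 = Z.
H_1: b_1 = 4 − 3 − 0 = 1; torsion from ∂_2 factors > 1: none. So H_1 = Z.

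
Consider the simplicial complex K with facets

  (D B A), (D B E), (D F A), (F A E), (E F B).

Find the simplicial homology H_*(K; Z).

H_0 = Z,  H_1 = Z,  H_2 = 0.

Take the total order A < B < D < E < F on the vertex set. Then K (dimension 2) consists of the simplices:

  0-simplices (5): A, B, D, E, F
  1-simplices (10): AB, AD, AE, AF, BD, BE, BF, DE, DF, EF
  2-simplices (5): ABD, ADF, AEF, BDE, BEF

Hence C_0 ≅ Z^5, C_1 ≅ Z^10, C_2 ≅ Z^5.

The boundary map ∂_1: C_1 → C_0 maps an edge to its endpoints' difference, ∂[p,q] = q − p.
The resulting 5×10 matrix has rank 4, and its Smith normal form has invariant factors (1,1,1,1).

∂_2: C_2 → C_1 maps a triangle to the signed sum of its edges. For instance
  ∂ADF = DF − AF + AD,
  ∂BDE = DE − BE + BD.
This gives a 10×5 integer matrix of rank 5; reducing to Smith normal form yields diagonal entries (1,1,1,1,1).

Computing H_k = (kernel of ∂_k) / (image of ∂_{k+1}):

  H_0: rank C_0 − rank ∂_1 = 5 − 4 = 1, and the invariant factors of ∂_1 are all 1, so H_0 ≅ Z.
  H_1: rank ker ∂_1 − rank ∂_2 = (10 − 4) − 5 = 1, and the invariant factors of ∂_2 are all 1, so H_1 ≅ Z.
  H_2: rank ker ∂_2 − rank ∂_3 = (5 − 5) − 0 = 0, and there is no ∂_3, so H_2 ≅ 0.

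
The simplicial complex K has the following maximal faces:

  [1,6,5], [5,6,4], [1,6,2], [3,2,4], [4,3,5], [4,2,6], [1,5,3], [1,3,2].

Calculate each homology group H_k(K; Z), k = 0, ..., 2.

H_0 = Z,  H_1 = 0,  H_2 = Z.

K has 6 vertices, 12 edges, 8 triangles.
rank ∂_0 = 0, rank ∂_1 = 5 ⇒ b_0 = 6 − 0 − 5 = 1; all invariant factors of ∂_1 are 1 so no torsion. So H_0 ≅ Z.
rank ∂_1 = 5, rank ∂_2 = 7 ⇒ b_1 = 12 − 5 − 7 = 0; all invariant factors of ∂_2 are 1 so no torsion. So H_1 ≅ 0.
rank ∂_2 = 7, rank ∂_3 = 0 ⇒ b_2 = 8 − 7 − 0 = 1. So H_2 ≅ Z.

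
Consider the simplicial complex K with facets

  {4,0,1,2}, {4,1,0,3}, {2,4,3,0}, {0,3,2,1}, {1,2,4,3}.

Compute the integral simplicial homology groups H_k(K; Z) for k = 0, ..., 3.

Take the total order 0 < 1 < 2 < 3 < 4 on the vertex set. Then K (dimension 3) consists of the simplices:

  0-simplices (5): [0], [1], [2], [3], [4]
  1-simplices (10): [0,1], [0,2], [0,3], [0,4], [1,2], [1,3], [1,4], [2,3], [2,4], [3,4]
  2-simplices (10): [0,1,2], [0,1,3], [0,1,4], [0,2,3], [0,2,4], [0,3,4], [1,2,3], [1,2,4], [1,3,4], [2,3,4]
  3-simplices (5): [0,1,2,3], [0,1,2,4], [0,1,3,4], [0,2,3,4], [1,2,3,4]

giving chain groups C_0 ≅ Z^5, C_1 ≅ Z^10, C_2 ≅ Z^10, C_3 ≅ Z^5.

∂_1: C_1 → C_0 sends each edge [p,q] (with p < q) to q − p.
The resulting 5×10 matrix has rank 4, and its Smith normal form has invariant factors (1,1,1,1).

Boundary ∂_2: C_2 → C_1 maps a triangle to the signed sum of its edges. For instance
  ∂[0,2,3] = [2,3] − [0,3] + [0,2],
  ∂[2,3,4] = [3,4] − [2,4] + [2,3].
As a 10×10 matrix over Z this has rank 6, with invariant factors (1,1,1,1,1,1).

The boundary map ∂_3: C_3 → C_2 sends each 3-simplex σ to the alternating sum Σ_i (−1)^i (σ with its i-th vertex removed). For instance
  ∂[0,1,2,4] = [1,2,4] − [0,2,4] + [0,1,4] − [0,1,2],
  ∂[0,1,2,3] = [1,2,3] − [0,2,3] + [0,1,3] − [0,1,2].
The resulting 10×5 matrix has rank 4, and its Smith normal form has invariant factors (1,1,1,1).

Reading off H_k = ker ∂_k / im ∂_{k+1}:

  H_0: rank C_0 − rank ∂_1 = 5 − 4 = 1, and the invariant factors of ∂_1 are all 1, so H_0 ≅ Z.
  H_1: rank ker ∂_1 − rank ∂_2 = (10 − 4) − 6 = 0, and the invariant factors of ∂_2 are all 1, so H_1 ≅ 0.
  H_2: rank ker ∂_2 − rank ∂_3 = (10 − 6) − 4 = 0, and the invariant factors of ∂_3 are all 1, so H_2 ≅ 0.
  H_3: rank ker ∂_3 − rank ∂_4 = (5 − 4) − 0 = 1, and there is no ∂_4, so H_3 ≅ Z.

As a check, the Euler characteristic is 5 − 10 + 10 − 5 = 0, which agrees with 1 − 0 + 0 − 1 = 0.

H_0 ≅ Z,  H_1 = 0,  H_2 = 0,  H_3 ≅ Z.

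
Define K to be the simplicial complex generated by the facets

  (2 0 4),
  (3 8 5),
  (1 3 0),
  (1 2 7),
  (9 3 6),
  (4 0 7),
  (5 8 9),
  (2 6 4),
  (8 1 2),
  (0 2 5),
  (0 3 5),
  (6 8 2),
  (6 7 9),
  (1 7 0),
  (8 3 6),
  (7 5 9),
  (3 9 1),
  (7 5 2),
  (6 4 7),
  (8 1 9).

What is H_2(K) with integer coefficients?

Take the total order 0 < 1 < 2 < 3 < 4 < 5 < 6 < 7 < 8 < 9 on the vertex set. Then K (dimension 2) consists of the simplices:

  0-simplices (10): [0], [1], [2], [3], [4], [5], [6], [7], [8], [9]
  1-simplices (30): (30 of them)
  2-simplices (20): (20 of them)

giving chain groups C_0 ≅ Z^10, C_1 ≅ Z^30, C_2 ≅ Z^20.

The boundary map ∂_1: C_1 → C_0 sends each edge [p,q] (with p < q) to q − p.
The 10×30 boundary matrix has rank 9 and Smith normal form diag(1,1,1,1,1,1,1,1,1).

∂_2: C_2 → C_1 sends each 2-simplex [p,q,r] to [q,r] − [p,r] + [p,q]. For instance
  ∂[3,5,8] = [5,8] − [3,8] + [3,5],
  ∂[0,2,4] = [2,4] − [0,4] + [0,2].
As a 30×20 matrix over Z this has rank 20, with invariant factors (1,1,1,1,1,1,1,1,1,1,1,1,1,1,1,1,1,1,1,2).

Reading off H_k = ker ∂_k / im ∂_{k+1}:

  H_2: rank ker ∂_2 − rank ∂_3 = (20 − 20) − 0 = 0, and there is no ∂_3, so H_2 = 0.

(K is a triangulation of the Klein bottle.)

H_2 = 0.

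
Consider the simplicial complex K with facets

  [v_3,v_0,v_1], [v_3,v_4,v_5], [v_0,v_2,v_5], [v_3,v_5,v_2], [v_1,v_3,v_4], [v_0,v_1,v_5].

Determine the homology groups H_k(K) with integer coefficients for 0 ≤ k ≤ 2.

H_0 = Z,  H_1 = Z,  H_2 = 0.

Take the total order v_0 < v_1 < v_2 < v_3 < v_4 < v_5 on the vertex set. Then K (dimension 2) consists of the simplices:

  0-simplices (6): [v_0], [v_1], [v_2], [v_3], [v_4], [v_5]
  1-simplices (12): [v_0,v_1], [v_0,v_2], [v_0,v_3], [v_0,v_5], [v_1,v_3], [v_1,v_4], [v_1,v_5], [v_2,v_3], [v_2,v_5], [v_3,v_4], [v_3,v_5], [v_4,v_5]
  2-simplices (6): [v_0,v_1,v_3], [v_0,v_1,v_5], [v_0,v_2,v_5], [v_1,v_3,v_4], [v_2,v_3,v_5], [v_3,v_4,v_5]

giving chain groups C_0 ≅ Z^6, C_1 ≅ Z^12, C_2 ≅ Z^6.

∂_1: C_1 → C_0 sends each edge [p,q] (with p < q) to q − p. For instance
  ∂[v_4,v_5] = [v_5] − [v_4].
This gives a 6×12 integer matrix of rank 5; reducing to Smith normal form yields diagonal entries (1,1,1,1,1).

Boundary ∂_2: C_2 → C_1 sends each 2-simplex [p,q,r] to [q,r] − [p,r] + [p,q]. For instance
  ∂[v_3,v_4,v_5] = [v_4,v_5] − [v_3,v_5] + [v_3,v_4],
  ∂[v_0,v_2,v_5] = [v_2,v_5] − [v_0,v_5] + [v_0,v_2].
The 12×6 boundary matrix has rank 6 and Smith normal form diag(1,1,1,1,1,1).

Computing H_k = (kernel of ∂_k) / (image of ∂_{k+1}):

  H_0: rank C_0 − rank ∂_1 = 6 − 5 = 1, and the invariant factors of ∂_1 are all 1, so H_0 ≅ Z.
  H_1: rank ker ∂_1 − rank ∂_2 = (12 − 5) − 6 = 1, and the invariant factors of ∂_2 are all 1, so H_1 ≅ Z.
  H_2: rank ker ∂_2 − rank ∂_3 = (6 − 6) − 0 = 0, and there is no ∂_3, so H_2 ≅ 0.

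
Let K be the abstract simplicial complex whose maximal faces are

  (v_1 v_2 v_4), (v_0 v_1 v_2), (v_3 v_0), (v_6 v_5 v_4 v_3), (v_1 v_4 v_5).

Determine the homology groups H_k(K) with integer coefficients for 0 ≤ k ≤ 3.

K has 7 vertices, 13 edges, 7 triangles, 1 3-simplex.
rank ∂_0 = 0, rank ∂_1 = 6 ⇒ b_0 = 7 − 0 − 6 = 1; all invariant factors of ∂_1 are 1 so no torsion. So H_0 = Z.
rank ∂_1 = 6, rank ∂_2 = 6 ⇒ b_1 = 13 − 6 − 6 = 1; all invariant factors of ∂_2 are 1 so no torsion. So H_1 = Z.
rank ∂_2 = 6, rank ∂_3 = 1 ⇒ b_2 = 7 − 6 − 1 = 0; all invariant factors of ∂_3 are 1 so no torsion. So H_2 = 0.
rank ∂_3 = 1, rank ∂_4 = 0 ⇒ b_3 = 1 − 1 − 0 = 0. So H_3 = 0.

H_0 ≅ Z,  H_1 ≅ Z,  H_2 = 0,  H_3 = 0.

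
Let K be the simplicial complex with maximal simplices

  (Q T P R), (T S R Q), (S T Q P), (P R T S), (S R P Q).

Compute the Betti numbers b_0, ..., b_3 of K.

We work with the vertex ordering P < Q < R < S < T. The simplices of K, each written with vertices in increasing order, are:

  0-simplices (5): P, Q, R, S, T
  1-simplices (10): PQ, PR, PS, PT, QR, QS, QT, RS, RT, ST
  2-simplices (10): PQR, PQS, PQT, PRS, PRT, PST, QRS, QRT, QST, RST
  3-simplices (5): PQRS, PQRT, PQST, PRST, QRST

giving chain groups C_0 ≅ Z^5, C_1 ≅ Z^10, C_2 ≅ Z^10, C_3 ≅ Z^5.

The boundary map ∂_1: C_1 → C_0 maps an edge to its endpoints' difference, ∂[p,q] = q − p. For instance
  ∂QT = T − Q.
The resulting 5×10 matrix has rank 4, and its Smith normal form has invariant factors (1,1,1,1).

The boundary map ∂_2: C_2 → C_1 sends each 2-simplex [p,q,r] to [q,r] − [p,r] + [p,q]. For instance
  ∂PQS = QS − PS + PQ,
  ∂PQR = QR − PR + PQ.
This gives a 10×10 integer matrix of rank 6; reducing to Smith normal form yields diagonal entries (1,1,1,1,1,1).

Boundary ∂_3: C_3 → C_2 sends each 3-simplex σ to the alternating sum Σ_i (−1)^i (σ with its i-th vertex removed). For instance
  ∂PQRT = QRT − PRT + PQT − PQR,
  ∂PQST = QST − PST + PQT − PQS.
The 10×5 boundary matrix has rank 4 and Smith normal form diag(1,1,1,1).

From H_k ≅ ker(∂_k) / im(∂_{k+1}) we obtain:

  H_0: rank C_0 − rank ∂_1 = 5 − 4 = 1, and the invariant factors of ∂_1 are all 1, so H_0 ≅ Z.
  H_1: rank ker ∂_1 − rank ∂_2 = (10 − 4) − 6 = 0, and the invariant factors of ∂_2 are all 1, so H_1 ≅ 0.
  H_2: rank ker ∂_2 − rank ∂_3 = (10 − 6) − 4 = 0, and the invariant factors of ∂_3 are all 1, so H_2 ≅ 0.
  H_3: rank ker ∂_3 − rank ∂_4 = (5 − 4) − 0 = 1, and there is no ∂_4, so H_3 ≅ Z.

Hence the Betti numbers are b_0 = 1, b_1 = 0, b_2 = 0, b_3 = 1.

b_0 = 1, b_1 = 0, b_2 = 0, b_3 = 1.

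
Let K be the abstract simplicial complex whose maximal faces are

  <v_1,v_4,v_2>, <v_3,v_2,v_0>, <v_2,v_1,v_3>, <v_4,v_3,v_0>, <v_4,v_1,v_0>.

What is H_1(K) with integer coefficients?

Take the total order v_0 < v_1 < v_2 < v_3 < v_4 on the vertex set. Then K (dimension 2) consists of the simplices:

  0-simplices (5): [v_0], [v_1], [v_2], [v_3], [v_4]
  1-simplices (10): [v_0,v_1], [v_0,v_2], [v_0,v_3], [v_0,v_4], [v_1,v_2], [v_1,v_3], [v_1,v_4], [v_2,v_3], [v_2,v_4], [v_3,v_4]
  2-simplices (5): [v_0,v_1,v_4], [v_0,v_2,v_3], [v_0,v_3,v_4], [v_1,v_2,v_3], [v_1,v_2,v_4]

so the chain groups are C_0 ≅ Z^5, C_1 ≅ Z^10, C_2 ≅ Z^5.

∂_1: C_1 → C_0 is given by ∂[p,q] = [q] − [p].
The 5×10 boundary matrix has rank 4 and Smith normal form diag(1,1,1,1).

The boundary map ∂_2: C_2 → C_1 sends each 2-simplex [p,q,r] to [q,r] − [p,r] + [p,q]. For instance
  ∂[v_1,v_2,v_3] = [v_2,v_3] − [v_1,v_3] + [v_1,v_2],
  ∂[v_1,v_2,v_4] = [v_2,v_4] − [v_1,v_4] + [v_1,v_2].
The 10×5 boundary matrix has rank 5 and Smith normal form diag(1,1,1,1,1).

Reading off H_k = ker ∂_k / im ∂_{k+1}:

  H_1: rank ker ∂_1 − rank ∂_2 = (10 − 4) − 5 = 1, and the invariant factors of ∂_2 are all 1, so H_1 = Z.

(K is a triangulation of the Möbius band.)

H_1 = Z.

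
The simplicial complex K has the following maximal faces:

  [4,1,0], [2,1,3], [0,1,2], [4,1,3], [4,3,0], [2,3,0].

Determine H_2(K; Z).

K has 5 vertices, 9 edges, 6 triangles.
rank ∂_2 = 5, rank ∂_3 = 0 ⇒ b_2 = 6 − 5 − 0 = 1. So H_2 = Z.

H_2 = Z.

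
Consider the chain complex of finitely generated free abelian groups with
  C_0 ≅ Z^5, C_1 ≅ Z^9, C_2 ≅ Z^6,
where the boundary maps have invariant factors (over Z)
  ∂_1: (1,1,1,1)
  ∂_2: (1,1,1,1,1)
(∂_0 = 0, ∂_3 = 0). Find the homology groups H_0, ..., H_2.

H_0 ≅ Z,  H_1 = 0,  H_2 ≅ Z.

H_0: b_0 = 5 − 0 − 4 = 1; torsion from ∂_1 factors > 1: none. So H_0 ≅ Z.
H_1: b_1 = 9 − 4 − 5 = 0; torsion from ∂_2 factors > 1: none. So H_1 ≅ 0.
H_2: b_2 = 6 − 5 − 0 = 1; torsion from ∂_3 factors > 1: none. So H_2 ≅ Z.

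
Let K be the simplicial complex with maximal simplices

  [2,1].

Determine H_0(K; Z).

H_0 ≅ Z.

We work with the vertex ordering 1 < 2. The simplices of K, each written with vertices in increasing order, are:

  0-simplices (2): [1], [2]
  1-simplices (1): [1,2]

giving chain groups C_0 ≅ Z^2, C_1 ≅ Z^1.

∂_1: C_1 → C_0 is given by ∂[p,q] = [q] − [p]. For instance
  ∂[1,2] = [2] − [1].
The resulting 2×1 matrix has rank 1, and its Smith normal form has invariant factors (1).

Now H_k = ker ∂_k / im ∂_{k+1}, so:

  H_0: rank C_0 − rank ∂_1 = 2 − 1 = 1, and the invariant factors of ∂_1 are all 1, so H_0 = Z.

(K is a triangulation of the 1-simplex.)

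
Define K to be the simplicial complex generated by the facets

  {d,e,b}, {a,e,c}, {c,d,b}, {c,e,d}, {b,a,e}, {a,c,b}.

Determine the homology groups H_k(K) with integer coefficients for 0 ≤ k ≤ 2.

H_0 = Z,  H_1 = 0,  H_2 = Z.

Order the vertices as a < b < c < d < e. Listing each simplex with vertices in this order, K has dimension 2 with simplices:

  0-simplices (5): a, b, c, d, e
  1-simplices (9): ab, ac, ae, bc, bd, be, cd, ce, de
  2-simplices (6): abc, abe, ace, bcd, bde, cde

so the chain groups are C_0 ≅ Z^5, C_1 ≅ Z^9, C_2 ≅ Z^6.

The boundary map ∂_1: C_1 → C_0 is given by ∂[p,q] = [q] − [p]. For instance
  ∂bd = d − b.
This gives a 5×9 integer matrix of rank 4; reducing to Smith normal form yields diagonal entries (1,1,1,1).

∂_2: C_2 → C_1 maps a triangle to the signed sum of its edges. For instance
  ∂bcd = cd − bd + bc,
  ∂abc = bc − ac + ab.
The 9×6 boundary matrix has rank 5 and Smith normal form diag(1,1,1,1,1).

From H_k ≅ ker(∂_k) / im(∂_{k+1}) we obtain:

  H_0: rank C_0 − rank ∂_1 = 5 − 4 = 1, and the invariant factors of ∂_1 are all 1, so H_0 = Z.
  H_1: rank ker ∂_1 − rank ∂_2 = (9 − 4) − 5 = 0, and the invariant factors of ∂_2 are all 1, so H_1 = 0.
  H_2: rank ker ∂_2 − rank ∂_3 = (6 − 5) − 0 = 1, and there is no ∂_3, so H_2 = Z.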